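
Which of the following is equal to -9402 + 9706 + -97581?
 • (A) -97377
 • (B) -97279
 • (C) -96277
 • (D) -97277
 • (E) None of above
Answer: D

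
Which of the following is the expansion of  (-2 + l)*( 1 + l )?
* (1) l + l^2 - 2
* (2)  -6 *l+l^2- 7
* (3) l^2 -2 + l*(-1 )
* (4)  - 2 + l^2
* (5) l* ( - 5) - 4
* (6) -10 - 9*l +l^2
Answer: 3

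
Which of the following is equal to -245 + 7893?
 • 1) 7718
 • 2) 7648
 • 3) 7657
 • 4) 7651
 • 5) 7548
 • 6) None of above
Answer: 2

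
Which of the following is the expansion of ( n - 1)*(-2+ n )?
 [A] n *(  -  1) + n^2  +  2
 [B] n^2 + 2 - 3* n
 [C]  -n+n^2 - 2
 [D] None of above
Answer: B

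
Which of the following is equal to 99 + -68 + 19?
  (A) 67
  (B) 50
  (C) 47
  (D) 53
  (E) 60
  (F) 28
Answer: B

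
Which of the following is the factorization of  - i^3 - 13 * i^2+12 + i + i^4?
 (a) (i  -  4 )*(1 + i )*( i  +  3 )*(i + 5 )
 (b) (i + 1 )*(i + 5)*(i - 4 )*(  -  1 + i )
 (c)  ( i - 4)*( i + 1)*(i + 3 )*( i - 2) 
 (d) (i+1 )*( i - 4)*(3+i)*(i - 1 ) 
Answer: d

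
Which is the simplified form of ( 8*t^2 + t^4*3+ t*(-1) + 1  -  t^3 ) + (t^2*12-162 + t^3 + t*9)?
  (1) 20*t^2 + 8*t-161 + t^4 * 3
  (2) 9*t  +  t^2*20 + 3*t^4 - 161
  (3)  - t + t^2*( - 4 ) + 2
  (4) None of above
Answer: 1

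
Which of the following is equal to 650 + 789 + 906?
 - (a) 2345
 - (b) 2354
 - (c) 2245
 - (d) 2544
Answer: a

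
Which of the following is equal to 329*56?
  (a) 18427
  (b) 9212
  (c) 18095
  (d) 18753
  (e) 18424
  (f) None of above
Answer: e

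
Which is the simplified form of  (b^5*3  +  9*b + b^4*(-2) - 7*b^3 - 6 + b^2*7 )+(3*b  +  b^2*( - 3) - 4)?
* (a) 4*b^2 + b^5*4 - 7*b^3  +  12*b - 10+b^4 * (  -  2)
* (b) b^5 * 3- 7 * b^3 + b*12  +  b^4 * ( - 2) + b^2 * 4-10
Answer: b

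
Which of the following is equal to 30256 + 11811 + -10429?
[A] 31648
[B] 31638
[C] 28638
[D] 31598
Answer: B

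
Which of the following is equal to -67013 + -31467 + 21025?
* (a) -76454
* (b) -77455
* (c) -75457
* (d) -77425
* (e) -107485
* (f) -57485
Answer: b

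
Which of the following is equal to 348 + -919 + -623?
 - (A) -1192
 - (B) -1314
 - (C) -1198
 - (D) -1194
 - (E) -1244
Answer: D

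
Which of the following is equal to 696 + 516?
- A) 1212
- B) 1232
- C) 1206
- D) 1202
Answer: A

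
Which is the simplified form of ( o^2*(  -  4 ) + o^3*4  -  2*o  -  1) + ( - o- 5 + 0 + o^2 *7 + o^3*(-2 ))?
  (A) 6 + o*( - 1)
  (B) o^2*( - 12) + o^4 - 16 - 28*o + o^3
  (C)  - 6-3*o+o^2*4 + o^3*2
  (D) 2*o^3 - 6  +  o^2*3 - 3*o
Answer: D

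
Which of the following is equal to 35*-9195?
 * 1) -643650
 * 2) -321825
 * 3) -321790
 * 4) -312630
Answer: 2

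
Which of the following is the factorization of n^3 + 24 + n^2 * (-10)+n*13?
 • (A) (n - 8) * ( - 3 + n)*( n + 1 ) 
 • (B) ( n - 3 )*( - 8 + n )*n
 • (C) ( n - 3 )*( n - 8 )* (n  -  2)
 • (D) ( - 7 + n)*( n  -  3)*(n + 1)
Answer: A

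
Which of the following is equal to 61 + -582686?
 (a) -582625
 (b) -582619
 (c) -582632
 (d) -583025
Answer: a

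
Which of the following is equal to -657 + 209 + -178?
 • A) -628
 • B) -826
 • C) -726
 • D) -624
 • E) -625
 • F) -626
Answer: F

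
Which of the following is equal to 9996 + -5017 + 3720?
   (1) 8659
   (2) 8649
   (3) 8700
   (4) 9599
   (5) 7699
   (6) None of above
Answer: 6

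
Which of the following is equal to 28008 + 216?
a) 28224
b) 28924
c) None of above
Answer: a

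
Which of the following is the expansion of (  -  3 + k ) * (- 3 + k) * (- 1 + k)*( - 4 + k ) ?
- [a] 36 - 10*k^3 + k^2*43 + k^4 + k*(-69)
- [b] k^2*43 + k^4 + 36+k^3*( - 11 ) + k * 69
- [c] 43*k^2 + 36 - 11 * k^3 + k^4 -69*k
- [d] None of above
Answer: c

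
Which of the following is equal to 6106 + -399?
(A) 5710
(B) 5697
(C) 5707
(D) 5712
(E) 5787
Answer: C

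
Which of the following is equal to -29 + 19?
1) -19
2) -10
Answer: 2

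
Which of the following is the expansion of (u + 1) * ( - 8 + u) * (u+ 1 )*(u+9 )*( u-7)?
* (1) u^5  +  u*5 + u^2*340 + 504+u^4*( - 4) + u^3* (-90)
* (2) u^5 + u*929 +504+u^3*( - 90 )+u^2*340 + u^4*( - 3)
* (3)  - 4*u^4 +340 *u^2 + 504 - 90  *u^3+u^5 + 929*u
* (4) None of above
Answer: 3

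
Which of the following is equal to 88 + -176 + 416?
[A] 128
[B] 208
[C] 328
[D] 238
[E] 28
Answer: C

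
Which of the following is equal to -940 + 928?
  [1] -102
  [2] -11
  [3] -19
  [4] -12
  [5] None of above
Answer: 4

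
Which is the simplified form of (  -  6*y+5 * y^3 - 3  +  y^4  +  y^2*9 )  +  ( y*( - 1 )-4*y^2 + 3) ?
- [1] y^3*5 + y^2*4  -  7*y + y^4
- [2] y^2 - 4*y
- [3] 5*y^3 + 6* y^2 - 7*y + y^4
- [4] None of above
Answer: 4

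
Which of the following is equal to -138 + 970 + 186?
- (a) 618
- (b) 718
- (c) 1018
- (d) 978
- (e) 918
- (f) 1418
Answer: c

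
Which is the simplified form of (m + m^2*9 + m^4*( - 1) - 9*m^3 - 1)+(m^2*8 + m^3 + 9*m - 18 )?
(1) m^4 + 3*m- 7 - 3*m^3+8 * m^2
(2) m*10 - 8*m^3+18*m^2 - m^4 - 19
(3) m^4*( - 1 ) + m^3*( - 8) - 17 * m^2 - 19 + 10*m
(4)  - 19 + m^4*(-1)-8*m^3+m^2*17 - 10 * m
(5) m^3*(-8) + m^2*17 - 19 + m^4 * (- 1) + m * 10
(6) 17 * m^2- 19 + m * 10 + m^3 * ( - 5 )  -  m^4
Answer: 5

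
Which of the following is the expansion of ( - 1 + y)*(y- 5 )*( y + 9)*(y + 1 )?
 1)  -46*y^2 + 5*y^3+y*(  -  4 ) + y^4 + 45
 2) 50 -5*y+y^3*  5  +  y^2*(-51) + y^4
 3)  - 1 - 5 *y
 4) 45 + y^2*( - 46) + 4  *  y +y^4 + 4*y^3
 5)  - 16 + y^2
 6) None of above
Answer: 6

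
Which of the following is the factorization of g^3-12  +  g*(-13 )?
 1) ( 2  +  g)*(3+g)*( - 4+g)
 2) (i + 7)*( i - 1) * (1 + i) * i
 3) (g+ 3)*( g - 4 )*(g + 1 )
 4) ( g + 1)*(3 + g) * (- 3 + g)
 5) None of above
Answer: 3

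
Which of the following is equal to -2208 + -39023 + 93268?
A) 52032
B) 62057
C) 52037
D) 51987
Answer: C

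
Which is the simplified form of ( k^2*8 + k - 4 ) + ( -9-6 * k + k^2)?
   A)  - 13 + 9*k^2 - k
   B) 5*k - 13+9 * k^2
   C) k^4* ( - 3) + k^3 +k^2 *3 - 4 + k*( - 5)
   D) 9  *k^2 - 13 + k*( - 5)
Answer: D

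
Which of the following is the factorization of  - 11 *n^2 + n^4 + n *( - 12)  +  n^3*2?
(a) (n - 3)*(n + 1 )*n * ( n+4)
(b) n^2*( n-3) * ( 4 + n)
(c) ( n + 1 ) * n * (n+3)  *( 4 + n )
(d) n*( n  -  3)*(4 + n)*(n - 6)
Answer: a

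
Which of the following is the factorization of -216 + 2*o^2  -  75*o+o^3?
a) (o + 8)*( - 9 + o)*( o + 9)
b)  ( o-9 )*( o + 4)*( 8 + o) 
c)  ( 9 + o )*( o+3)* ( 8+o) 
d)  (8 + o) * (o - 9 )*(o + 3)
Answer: d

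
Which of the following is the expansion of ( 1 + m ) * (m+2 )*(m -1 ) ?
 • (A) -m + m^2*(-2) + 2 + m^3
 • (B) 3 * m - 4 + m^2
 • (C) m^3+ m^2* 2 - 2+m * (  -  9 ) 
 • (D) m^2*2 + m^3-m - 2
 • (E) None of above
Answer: D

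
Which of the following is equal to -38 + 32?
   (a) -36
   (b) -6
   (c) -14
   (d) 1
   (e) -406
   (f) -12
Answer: b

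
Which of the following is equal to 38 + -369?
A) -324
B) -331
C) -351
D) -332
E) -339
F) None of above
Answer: B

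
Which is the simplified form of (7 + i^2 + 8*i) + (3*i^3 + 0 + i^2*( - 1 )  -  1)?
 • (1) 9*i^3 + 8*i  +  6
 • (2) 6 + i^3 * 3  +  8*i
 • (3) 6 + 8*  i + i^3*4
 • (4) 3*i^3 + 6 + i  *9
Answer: 2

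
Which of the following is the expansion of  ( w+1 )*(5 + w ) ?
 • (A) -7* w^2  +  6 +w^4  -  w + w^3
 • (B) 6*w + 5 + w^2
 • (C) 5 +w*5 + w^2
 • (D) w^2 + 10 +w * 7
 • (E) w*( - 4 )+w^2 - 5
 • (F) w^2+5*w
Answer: B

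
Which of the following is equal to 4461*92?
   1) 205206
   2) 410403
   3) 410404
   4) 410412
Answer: 4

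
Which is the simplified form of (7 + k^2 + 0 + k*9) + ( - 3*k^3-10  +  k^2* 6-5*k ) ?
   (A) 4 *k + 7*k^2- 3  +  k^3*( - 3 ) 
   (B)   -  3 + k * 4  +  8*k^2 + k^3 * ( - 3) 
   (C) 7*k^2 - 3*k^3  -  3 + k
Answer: A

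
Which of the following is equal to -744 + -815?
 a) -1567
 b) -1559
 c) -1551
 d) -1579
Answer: b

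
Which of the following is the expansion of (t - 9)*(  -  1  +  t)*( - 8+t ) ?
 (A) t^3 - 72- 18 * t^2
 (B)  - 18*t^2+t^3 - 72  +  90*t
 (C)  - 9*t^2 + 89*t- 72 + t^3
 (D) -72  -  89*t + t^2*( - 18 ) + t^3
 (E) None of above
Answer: E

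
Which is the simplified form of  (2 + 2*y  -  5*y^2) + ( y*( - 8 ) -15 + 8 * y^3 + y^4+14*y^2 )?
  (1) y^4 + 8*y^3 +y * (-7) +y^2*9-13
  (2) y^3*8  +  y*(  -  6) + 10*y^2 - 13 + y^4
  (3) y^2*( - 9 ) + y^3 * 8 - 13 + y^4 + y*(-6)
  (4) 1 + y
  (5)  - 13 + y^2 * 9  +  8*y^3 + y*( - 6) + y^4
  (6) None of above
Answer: 5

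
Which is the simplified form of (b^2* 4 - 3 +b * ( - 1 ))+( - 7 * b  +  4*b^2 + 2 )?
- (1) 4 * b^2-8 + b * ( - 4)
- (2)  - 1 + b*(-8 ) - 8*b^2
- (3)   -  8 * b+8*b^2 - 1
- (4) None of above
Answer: 3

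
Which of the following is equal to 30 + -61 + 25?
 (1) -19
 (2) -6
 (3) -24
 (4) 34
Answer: 2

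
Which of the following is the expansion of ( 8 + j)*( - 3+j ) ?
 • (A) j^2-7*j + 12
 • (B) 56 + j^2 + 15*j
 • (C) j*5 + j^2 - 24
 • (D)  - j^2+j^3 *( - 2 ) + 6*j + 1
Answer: C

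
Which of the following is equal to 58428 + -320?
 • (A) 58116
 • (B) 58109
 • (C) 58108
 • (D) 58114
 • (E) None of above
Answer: C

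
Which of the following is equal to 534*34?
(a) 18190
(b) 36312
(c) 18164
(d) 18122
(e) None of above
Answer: e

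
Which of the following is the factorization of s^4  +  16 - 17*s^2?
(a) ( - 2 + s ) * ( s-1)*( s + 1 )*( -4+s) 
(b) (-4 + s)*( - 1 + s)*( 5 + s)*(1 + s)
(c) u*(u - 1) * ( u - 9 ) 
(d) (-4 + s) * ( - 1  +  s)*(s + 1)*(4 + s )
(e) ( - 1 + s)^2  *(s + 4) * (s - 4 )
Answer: d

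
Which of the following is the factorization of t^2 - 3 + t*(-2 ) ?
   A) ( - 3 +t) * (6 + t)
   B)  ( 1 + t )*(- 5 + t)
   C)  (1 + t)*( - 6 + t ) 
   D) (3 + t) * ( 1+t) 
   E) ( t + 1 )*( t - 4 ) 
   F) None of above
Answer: F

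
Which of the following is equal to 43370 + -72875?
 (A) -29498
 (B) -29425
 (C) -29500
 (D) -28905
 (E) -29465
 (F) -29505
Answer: F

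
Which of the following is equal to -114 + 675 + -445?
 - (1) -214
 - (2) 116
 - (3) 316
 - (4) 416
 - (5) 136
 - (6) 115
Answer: 2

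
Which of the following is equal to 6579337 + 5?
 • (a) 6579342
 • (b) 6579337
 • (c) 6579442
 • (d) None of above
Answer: a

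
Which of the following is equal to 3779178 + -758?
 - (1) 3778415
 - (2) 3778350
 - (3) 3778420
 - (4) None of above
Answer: 3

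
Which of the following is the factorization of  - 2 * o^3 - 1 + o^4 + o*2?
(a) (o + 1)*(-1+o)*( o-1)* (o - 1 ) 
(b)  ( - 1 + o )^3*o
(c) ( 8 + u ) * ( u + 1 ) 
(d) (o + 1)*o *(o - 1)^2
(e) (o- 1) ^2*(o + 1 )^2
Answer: a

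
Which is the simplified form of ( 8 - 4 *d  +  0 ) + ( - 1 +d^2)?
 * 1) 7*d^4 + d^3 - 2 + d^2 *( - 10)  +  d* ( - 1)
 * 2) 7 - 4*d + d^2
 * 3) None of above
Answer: 2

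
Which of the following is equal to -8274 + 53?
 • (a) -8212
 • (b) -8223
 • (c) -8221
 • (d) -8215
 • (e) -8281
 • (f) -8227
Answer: c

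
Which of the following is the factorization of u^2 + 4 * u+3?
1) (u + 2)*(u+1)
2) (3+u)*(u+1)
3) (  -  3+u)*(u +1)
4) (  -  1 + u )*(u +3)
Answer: 2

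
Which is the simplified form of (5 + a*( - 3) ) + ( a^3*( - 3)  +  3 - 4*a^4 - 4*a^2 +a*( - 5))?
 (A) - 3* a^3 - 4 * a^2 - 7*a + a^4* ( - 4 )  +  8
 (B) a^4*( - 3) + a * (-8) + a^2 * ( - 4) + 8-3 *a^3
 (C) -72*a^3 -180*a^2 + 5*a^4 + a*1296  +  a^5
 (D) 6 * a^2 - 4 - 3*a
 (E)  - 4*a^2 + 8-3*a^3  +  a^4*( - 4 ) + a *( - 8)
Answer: E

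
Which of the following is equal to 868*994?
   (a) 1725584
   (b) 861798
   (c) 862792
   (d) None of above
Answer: c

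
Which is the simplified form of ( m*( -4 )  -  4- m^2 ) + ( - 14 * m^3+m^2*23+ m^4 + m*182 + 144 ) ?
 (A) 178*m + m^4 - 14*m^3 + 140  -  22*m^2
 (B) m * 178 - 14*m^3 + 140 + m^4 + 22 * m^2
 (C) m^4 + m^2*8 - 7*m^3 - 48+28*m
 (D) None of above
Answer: B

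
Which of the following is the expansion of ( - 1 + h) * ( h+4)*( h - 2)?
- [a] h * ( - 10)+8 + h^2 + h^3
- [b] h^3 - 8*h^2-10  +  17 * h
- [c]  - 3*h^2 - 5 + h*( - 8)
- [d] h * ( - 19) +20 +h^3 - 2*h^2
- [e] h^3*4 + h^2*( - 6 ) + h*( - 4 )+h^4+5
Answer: a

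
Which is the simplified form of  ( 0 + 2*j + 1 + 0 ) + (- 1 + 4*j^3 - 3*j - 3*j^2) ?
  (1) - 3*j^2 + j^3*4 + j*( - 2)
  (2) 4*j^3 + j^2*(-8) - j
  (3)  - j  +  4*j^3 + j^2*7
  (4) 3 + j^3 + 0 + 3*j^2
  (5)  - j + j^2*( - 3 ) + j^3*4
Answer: 5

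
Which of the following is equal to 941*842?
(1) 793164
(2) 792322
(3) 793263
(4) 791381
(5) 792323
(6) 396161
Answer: 2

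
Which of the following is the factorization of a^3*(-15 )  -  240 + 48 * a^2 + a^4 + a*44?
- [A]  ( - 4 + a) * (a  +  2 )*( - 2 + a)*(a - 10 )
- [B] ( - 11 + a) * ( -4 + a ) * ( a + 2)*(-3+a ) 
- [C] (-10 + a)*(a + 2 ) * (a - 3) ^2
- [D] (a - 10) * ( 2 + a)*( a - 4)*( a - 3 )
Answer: D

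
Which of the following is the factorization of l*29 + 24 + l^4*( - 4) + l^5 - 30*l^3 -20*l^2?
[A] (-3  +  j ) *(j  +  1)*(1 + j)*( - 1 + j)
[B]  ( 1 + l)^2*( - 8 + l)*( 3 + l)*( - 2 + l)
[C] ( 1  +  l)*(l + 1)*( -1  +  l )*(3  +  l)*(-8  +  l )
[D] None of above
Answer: C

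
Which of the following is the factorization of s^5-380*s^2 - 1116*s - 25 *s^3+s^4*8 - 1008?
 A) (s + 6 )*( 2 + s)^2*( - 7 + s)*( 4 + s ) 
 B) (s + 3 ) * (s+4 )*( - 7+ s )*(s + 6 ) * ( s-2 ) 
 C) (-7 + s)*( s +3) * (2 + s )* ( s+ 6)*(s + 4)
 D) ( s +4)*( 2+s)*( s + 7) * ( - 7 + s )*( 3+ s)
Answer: C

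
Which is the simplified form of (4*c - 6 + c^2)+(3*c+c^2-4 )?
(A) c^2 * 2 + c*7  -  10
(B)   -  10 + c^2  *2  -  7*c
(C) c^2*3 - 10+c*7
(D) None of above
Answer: A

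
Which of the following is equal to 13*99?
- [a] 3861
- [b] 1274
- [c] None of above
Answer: c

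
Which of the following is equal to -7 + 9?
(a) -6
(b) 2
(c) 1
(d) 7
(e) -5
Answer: b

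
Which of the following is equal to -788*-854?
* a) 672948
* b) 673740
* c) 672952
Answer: c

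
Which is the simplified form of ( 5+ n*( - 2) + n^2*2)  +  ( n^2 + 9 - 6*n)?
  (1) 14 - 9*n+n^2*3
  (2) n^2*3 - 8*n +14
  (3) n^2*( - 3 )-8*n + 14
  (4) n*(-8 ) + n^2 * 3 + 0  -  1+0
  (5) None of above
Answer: 2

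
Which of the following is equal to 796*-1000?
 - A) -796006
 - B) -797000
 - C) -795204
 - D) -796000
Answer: D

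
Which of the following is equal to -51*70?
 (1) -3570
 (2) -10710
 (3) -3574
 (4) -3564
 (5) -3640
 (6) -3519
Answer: 1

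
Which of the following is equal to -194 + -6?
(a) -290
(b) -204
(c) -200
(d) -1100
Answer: c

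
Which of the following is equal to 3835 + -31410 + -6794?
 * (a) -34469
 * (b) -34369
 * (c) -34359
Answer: b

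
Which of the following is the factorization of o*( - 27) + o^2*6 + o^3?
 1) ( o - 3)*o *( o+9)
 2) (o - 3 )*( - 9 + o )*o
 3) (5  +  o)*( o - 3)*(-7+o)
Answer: 1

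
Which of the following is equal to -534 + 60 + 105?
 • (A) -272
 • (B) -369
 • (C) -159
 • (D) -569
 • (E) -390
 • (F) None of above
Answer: B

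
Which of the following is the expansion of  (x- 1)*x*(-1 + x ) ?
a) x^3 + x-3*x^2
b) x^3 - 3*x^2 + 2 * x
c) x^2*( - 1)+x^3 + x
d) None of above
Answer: d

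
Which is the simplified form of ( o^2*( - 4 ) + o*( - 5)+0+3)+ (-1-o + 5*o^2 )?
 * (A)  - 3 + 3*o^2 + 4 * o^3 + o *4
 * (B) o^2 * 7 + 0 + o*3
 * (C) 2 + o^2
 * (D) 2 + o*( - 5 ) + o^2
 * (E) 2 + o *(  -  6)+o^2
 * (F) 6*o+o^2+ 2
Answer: E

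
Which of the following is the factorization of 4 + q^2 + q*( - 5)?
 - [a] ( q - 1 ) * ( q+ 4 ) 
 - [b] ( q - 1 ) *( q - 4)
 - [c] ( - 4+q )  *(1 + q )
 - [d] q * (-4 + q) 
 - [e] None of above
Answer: b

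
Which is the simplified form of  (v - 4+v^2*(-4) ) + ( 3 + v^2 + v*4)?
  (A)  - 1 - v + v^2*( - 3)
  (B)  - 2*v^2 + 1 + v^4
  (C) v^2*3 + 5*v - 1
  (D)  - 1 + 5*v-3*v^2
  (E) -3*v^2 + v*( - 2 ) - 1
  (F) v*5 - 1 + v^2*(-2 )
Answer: D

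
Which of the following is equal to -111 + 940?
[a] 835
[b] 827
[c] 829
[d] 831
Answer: c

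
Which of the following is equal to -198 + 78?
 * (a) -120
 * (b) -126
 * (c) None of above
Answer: a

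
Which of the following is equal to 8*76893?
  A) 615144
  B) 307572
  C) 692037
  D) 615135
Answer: A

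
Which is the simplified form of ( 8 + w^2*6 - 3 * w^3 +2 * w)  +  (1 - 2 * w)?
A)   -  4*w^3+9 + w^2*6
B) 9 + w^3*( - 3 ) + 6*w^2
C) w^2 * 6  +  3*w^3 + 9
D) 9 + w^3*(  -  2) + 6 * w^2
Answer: B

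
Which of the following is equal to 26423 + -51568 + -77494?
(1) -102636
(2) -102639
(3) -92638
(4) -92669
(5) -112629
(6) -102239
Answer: 2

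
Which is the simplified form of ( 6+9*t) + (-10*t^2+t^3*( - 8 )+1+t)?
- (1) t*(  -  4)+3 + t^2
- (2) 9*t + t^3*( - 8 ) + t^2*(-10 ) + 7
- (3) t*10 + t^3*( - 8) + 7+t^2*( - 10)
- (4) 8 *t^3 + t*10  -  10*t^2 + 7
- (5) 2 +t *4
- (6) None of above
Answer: 3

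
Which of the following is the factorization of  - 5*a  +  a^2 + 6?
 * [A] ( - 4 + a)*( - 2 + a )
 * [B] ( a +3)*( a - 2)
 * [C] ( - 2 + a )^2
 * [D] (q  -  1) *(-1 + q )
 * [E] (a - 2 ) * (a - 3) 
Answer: E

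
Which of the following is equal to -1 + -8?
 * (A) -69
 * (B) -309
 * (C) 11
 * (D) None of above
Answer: D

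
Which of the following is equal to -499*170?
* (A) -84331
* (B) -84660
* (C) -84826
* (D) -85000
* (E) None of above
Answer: E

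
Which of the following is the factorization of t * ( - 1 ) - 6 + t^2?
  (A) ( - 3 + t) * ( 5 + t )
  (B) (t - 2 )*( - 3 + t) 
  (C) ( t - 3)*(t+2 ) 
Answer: C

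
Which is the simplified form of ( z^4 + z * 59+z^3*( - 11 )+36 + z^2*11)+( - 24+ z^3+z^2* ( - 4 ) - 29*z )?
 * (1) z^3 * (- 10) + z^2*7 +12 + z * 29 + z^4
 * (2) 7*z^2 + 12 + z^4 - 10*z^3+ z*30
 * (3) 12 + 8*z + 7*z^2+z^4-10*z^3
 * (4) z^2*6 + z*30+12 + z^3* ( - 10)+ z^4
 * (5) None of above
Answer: 2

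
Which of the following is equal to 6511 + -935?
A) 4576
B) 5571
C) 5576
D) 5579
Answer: C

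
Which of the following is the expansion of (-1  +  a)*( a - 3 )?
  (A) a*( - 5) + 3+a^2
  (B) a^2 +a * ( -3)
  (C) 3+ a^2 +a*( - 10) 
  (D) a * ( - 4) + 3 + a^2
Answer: D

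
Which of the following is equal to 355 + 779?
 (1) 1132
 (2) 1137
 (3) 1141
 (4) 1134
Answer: 4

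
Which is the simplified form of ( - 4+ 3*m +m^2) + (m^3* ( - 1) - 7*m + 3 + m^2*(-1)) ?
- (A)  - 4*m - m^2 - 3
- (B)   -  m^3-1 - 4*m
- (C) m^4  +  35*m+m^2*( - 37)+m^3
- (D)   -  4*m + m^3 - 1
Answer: B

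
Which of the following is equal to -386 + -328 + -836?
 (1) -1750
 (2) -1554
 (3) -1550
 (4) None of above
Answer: 3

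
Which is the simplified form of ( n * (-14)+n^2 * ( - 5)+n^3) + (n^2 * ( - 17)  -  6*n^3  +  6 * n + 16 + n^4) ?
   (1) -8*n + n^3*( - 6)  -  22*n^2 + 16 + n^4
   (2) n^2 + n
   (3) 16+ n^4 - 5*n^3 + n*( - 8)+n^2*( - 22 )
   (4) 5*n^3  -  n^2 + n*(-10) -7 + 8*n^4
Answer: 3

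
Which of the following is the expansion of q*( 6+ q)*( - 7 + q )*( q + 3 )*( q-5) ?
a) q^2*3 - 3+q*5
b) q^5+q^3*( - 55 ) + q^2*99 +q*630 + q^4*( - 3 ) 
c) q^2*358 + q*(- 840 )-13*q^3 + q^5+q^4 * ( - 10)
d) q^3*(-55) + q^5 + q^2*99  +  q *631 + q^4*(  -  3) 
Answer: b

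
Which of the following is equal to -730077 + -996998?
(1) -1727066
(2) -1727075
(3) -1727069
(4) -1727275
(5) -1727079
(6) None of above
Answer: 2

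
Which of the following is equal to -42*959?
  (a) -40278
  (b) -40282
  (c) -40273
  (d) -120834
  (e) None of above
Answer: a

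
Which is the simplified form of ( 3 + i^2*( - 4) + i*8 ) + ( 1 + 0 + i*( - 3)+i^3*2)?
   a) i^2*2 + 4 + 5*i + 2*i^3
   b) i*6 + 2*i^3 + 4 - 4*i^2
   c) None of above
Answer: c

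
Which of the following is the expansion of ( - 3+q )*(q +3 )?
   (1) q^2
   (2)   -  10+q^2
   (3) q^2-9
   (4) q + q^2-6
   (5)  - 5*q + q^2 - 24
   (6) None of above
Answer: 3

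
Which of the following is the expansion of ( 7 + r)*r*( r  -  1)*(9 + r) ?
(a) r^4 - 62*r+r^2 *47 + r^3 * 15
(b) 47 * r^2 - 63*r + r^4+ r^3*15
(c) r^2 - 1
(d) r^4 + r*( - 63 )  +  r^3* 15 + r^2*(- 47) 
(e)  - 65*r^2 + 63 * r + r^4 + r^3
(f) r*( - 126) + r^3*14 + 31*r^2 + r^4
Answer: b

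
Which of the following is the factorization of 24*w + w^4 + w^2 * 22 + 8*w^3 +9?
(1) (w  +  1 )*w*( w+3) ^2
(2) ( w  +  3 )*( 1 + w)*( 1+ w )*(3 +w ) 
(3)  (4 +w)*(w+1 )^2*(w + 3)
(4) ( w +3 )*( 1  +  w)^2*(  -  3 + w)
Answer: 2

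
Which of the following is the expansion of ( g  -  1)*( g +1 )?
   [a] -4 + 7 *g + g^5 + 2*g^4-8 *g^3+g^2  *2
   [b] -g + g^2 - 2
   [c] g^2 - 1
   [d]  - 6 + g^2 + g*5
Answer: c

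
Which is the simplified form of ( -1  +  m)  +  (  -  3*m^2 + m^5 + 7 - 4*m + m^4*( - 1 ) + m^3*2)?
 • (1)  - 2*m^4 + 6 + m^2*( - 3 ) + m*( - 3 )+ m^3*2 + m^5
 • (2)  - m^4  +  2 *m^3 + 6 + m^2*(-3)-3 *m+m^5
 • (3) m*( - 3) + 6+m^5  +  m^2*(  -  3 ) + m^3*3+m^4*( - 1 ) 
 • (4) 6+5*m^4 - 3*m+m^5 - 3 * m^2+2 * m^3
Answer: 2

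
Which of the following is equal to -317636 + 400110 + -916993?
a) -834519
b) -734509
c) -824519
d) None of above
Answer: a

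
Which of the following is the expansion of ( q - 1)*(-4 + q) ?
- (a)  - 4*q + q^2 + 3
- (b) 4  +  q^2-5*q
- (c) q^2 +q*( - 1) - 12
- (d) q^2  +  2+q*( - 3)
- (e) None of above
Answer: b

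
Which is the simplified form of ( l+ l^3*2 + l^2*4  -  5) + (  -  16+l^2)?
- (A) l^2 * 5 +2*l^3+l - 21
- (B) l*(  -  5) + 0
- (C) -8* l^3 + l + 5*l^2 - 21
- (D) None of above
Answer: A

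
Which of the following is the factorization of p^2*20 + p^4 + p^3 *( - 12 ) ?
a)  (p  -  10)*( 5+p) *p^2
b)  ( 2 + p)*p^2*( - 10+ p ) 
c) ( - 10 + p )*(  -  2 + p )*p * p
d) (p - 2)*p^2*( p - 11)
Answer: c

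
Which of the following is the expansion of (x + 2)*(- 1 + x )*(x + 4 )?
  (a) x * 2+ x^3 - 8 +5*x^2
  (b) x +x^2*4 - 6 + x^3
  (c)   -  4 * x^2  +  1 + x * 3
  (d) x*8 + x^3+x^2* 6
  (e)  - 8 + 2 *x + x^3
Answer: a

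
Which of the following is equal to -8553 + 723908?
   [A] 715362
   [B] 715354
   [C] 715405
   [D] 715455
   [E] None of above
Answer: E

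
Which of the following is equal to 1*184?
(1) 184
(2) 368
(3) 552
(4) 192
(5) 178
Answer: 1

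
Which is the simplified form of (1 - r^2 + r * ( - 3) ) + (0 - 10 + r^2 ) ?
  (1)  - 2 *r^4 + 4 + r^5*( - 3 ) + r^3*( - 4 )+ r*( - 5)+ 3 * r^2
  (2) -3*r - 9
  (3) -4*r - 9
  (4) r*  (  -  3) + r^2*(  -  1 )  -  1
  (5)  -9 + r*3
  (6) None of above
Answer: 2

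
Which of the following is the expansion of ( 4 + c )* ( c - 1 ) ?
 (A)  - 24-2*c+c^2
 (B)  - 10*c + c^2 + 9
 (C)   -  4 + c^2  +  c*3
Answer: C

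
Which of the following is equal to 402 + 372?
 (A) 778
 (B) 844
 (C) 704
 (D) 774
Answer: D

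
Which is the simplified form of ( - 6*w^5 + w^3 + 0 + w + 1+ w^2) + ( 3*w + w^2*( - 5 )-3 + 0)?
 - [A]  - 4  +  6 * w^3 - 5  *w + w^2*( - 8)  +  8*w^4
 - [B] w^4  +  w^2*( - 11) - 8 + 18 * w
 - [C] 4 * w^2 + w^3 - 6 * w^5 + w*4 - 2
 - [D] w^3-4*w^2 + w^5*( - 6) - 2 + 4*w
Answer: D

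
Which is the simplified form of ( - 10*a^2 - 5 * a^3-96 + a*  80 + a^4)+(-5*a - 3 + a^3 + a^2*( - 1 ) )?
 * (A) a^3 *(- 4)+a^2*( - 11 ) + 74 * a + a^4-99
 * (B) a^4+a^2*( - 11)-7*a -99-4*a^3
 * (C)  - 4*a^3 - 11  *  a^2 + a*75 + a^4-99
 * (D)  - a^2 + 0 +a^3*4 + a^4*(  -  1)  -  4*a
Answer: C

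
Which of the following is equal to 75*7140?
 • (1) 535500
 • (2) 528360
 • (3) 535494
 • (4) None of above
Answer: 1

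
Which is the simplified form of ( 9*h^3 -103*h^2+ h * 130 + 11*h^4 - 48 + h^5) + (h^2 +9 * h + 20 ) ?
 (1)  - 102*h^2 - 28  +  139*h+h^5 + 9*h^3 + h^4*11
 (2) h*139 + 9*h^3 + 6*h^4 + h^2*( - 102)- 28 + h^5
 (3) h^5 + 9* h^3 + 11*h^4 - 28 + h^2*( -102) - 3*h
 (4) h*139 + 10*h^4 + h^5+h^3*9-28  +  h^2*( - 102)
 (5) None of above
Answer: 1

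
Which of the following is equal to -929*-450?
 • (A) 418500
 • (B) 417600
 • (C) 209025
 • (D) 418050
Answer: D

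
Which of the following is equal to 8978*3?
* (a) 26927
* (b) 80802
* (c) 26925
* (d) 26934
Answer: d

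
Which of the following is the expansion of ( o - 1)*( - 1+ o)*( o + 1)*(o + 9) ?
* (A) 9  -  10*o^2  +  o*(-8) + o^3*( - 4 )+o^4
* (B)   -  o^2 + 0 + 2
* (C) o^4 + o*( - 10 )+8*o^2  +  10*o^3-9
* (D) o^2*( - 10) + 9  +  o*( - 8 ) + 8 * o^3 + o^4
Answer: D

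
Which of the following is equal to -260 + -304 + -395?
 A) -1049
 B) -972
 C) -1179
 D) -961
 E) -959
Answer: E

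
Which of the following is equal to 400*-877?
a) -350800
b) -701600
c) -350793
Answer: a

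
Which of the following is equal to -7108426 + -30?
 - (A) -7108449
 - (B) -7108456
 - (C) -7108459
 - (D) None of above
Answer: B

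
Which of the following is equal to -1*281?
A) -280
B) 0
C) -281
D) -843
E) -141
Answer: C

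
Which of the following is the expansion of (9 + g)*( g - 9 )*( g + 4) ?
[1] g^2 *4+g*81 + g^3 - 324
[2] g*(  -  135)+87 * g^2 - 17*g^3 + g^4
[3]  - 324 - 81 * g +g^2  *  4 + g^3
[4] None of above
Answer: 3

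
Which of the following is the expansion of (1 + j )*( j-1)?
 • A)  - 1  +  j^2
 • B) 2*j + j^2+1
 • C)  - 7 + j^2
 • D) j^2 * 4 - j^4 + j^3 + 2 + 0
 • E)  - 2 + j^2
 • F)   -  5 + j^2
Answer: A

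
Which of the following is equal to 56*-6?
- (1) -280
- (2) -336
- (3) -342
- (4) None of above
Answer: 2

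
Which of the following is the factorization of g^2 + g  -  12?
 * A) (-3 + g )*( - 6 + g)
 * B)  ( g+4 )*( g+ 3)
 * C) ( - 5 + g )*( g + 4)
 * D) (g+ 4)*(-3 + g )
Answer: D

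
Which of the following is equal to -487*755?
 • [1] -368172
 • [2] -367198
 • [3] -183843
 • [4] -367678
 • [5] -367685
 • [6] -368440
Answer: 5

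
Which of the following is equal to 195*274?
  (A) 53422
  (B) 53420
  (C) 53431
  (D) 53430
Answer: D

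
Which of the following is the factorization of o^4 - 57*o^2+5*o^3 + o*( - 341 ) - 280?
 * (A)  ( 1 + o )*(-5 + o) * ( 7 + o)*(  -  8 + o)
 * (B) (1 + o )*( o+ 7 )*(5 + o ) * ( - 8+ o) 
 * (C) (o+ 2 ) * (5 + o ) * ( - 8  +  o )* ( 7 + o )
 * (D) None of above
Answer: B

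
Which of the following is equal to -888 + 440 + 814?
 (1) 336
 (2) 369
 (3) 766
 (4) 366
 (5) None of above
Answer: 4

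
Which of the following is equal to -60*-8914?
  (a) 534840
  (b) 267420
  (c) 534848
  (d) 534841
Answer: a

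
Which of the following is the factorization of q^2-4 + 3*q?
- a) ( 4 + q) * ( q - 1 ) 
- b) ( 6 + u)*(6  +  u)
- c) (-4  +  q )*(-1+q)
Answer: a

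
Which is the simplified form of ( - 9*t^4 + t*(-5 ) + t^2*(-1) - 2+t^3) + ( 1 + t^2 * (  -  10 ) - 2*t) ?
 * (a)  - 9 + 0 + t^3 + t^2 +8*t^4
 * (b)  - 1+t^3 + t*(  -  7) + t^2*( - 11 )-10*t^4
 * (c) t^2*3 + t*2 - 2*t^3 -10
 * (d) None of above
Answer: d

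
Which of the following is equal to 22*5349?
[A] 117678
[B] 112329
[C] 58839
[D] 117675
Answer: A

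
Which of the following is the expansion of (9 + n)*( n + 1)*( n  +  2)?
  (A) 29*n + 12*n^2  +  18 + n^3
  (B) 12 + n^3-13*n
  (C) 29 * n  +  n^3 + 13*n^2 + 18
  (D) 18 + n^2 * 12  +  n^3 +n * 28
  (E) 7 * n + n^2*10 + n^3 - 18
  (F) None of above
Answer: A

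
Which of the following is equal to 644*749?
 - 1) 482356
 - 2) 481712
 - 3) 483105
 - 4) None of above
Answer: 1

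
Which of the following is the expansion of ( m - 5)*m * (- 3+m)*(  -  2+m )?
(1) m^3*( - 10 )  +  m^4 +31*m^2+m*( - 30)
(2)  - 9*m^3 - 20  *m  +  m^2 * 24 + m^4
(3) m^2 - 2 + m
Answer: 1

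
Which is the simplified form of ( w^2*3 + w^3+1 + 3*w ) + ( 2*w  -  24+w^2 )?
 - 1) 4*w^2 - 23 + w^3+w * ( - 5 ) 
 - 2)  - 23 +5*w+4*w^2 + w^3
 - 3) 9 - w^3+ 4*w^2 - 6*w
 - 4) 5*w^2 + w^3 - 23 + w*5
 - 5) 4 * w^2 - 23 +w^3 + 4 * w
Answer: 2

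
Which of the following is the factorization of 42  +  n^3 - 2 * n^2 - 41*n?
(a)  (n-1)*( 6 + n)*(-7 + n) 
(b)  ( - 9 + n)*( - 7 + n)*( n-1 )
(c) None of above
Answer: a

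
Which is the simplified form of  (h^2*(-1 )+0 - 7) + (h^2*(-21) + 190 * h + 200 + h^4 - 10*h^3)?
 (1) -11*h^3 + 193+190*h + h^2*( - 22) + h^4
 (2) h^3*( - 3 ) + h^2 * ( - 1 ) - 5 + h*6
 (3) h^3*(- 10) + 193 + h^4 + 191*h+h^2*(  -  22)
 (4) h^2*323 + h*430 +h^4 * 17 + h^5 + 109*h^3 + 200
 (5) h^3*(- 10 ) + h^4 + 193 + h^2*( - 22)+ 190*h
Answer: 5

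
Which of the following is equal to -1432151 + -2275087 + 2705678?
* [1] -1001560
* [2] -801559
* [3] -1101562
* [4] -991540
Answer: 1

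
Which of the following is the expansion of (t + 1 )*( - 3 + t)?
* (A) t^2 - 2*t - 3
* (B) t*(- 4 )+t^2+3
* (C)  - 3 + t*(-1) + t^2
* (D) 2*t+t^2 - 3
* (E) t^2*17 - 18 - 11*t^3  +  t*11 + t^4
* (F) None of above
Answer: A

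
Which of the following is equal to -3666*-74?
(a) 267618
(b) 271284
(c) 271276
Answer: b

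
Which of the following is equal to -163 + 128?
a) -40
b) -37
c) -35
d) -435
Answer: c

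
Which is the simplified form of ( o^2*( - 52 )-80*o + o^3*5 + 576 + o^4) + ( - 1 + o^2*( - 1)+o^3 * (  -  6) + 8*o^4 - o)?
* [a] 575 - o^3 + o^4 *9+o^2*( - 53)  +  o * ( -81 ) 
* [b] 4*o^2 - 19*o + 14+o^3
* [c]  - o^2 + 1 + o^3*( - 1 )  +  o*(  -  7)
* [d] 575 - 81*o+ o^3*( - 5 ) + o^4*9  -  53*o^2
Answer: a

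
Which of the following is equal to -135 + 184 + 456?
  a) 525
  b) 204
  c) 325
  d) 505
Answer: d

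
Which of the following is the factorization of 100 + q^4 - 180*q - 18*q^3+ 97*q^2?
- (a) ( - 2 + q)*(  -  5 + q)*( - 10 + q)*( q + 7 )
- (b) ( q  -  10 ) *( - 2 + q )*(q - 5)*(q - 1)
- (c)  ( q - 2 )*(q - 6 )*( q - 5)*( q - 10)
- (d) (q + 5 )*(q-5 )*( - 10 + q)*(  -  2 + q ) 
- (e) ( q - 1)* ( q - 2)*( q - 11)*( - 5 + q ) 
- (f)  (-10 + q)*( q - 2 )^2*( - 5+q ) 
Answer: b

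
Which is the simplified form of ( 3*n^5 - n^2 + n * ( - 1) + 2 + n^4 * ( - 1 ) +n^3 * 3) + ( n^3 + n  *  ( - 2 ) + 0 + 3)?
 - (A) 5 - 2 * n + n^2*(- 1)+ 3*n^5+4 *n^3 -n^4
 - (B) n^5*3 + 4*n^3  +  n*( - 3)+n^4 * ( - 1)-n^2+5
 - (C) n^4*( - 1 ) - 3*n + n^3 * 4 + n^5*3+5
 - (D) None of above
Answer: B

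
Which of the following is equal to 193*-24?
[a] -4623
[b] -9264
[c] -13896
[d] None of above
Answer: d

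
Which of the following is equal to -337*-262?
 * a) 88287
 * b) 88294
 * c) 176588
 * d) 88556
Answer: b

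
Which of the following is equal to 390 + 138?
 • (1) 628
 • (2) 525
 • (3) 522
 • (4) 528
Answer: 4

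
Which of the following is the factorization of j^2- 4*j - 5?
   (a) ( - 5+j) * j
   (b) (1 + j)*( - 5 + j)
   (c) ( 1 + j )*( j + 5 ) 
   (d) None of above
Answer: b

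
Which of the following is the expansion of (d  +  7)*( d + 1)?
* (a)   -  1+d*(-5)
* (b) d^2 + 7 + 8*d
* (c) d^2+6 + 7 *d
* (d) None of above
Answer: b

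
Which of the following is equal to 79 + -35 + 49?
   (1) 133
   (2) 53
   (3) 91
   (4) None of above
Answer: 4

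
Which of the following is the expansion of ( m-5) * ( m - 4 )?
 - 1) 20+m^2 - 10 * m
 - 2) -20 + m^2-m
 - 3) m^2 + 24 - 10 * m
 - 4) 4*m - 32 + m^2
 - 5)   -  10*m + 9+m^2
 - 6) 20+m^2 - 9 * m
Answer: 6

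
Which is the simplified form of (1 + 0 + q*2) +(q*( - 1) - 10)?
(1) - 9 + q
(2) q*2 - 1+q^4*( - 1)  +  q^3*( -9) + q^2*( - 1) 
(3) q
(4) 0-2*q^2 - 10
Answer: 1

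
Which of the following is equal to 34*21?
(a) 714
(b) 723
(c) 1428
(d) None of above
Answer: a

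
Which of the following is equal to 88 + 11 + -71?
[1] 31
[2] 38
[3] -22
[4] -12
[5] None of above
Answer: 5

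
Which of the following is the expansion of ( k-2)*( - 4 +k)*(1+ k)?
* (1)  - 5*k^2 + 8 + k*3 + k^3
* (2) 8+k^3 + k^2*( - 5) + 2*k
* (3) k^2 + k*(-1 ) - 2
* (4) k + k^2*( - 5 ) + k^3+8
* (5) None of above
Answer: 2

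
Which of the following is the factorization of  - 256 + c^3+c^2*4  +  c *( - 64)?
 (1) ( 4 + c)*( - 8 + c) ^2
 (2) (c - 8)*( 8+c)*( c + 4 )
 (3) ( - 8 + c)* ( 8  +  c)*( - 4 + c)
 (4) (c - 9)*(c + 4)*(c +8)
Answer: 2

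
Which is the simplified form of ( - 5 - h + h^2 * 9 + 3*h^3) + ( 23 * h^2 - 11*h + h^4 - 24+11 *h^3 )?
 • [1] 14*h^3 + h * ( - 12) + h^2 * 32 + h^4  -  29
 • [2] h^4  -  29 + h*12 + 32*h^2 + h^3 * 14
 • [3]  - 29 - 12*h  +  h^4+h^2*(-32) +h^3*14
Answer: 1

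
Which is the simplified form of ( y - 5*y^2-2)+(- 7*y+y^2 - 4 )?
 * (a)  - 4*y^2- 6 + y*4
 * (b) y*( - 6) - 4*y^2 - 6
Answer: b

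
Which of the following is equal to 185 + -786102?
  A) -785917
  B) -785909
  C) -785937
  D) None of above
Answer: A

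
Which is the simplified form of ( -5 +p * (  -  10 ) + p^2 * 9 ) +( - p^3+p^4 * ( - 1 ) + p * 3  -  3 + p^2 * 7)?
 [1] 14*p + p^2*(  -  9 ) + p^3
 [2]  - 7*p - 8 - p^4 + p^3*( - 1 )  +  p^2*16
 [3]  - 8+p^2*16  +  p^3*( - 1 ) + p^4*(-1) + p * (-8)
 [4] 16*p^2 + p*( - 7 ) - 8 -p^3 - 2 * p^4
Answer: 2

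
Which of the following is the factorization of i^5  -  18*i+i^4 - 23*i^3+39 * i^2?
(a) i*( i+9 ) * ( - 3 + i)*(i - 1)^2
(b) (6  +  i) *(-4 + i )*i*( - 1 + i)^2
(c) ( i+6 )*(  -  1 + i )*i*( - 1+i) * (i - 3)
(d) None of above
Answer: c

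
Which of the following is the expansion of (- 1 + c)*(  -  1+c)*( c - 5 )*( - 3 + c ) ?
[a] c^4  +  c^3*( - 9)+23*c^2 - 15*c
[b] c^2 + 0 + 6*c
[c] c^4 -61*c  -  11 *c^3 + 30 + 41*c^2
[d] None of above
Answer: d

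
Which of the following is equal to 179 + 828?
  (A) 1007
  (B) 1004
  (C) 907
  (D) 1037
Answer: A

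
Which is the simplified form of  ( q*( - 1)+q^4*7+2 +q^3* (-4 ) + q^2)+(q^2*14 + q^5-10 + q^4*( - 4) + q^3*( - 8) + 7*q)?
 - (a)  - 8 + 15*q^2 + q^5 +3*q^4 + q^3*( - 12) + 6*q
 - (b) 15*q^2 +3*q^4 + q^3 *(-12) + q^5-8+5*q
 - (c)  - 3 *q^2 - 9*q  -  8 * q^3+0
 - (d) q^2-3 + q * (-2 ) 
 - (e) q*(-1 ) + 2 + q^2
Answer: a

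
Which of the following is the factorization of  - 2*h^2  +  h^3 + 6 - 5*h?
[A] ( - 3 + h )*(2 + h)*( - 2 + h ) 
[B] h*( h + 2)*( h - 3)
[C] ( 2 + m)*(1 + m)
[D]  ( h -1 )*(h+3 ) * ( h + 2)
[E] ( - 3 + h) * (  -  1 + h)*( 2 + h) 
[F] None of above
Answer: E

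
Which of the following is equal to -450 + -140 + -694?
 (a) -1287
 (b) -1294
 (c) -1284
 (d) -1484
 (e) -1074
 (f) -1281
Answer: c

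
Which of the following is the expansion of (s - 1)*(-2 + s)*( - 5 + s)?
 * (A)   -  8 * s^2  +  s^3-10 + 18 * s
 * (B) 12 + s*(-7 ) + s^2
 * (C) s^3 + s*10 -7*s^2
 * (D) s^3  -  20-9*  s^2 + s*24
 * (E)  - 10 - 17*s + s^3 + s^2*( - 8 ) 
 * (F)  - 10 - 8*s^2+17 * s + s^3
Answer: F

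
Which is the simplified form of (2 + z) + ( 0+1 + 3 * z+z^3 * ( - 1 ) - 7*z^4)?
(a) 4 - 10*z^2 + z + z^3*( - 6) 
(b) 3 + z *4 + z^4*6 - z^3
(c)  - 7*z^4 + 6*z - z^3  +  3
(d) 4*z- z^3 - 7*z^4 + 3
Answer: d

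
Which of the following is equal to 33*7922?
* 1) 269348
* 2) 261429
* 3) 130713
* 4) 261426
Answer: 4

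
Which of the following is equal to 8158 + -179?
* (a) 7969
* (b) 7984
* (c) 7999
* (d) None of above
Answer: d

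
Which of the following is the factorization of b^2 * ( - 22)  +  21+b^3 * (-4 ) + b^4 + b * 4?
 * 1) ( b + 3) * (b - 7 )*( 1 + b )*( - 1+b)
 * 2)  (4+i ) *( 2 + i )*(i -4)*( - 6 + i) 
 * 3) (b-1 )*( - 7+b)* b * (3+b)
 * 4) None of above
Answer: 1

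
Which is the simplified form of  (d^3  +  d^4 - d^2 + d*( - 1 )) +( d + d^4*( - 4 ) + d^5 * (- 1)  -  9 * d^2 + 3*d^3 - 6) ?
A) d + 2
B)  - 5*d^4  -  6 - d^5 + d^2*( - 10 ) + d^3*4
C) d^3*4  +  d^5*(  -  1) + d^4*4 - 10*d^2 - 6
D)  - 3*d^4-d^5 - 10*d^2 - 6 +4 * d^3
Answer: D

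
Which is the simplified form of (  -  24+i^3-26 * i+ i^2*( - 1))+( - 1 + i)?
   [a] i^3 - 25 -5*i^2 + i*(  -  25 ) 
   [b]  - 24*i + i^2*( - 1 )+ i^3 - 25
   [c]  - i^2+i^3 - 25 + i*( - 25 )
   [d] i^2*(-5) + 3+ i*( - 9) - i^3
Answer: c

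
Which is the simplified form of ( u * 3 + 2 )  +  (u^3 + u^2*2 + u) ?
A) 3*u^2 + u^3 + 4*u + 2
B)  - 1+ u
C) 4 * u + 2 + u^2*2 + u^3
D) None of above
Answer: C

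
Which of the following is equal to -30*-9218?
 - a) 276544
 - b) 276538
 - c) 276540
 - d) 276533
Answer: c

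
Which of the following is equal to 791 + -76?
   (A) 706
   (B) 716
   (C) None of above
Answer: C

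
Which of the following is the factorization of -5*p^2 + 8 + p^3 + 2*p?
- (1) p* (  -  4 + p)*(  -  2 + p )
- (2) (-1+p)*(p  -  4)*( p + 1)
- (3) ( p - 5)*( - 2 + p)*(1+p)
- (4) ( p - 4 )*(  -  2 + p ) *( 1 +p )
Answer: 4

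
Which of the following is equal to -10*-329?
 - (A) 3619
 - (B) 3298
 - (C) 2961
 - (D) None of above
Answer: D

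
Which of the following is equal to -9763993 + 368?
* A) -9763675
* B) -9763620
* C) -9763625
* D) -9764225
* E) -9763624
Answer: C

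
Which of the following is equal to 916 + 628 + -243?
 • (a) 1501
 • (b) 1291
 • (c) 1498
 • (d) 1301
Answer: d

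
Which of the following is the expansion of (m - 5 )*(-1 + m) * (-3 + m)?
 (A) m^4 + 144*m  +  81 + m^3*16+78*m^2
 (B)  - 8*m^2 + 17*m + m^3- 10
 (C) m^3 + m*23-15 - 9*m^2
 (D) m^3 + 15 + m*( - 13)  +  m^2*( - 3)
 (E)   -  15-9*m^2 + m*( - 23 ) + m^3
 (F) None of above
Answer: C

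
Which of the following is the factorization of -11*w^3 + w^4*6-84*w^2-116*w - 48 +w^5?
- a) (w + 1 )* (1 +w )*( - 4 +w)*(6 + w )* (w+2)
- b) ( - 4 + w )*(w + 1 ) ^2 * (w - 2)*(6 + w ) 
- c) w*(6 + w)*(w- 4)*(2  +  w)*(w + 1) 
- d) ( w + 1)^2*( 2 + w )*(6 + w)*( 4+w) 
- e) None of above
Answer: a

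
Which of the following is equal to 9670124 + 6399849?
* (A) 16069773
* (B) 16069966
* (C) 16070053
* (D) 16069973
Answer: D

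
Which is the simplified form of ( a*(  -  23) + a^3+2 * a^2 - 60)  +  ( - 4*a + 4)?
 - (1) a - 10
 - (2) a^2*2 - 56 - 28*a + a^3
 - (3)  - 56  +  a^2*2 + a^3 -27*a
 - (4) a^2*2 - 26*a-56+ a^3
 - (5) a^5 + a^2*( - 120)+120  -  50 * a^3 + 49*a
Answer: 3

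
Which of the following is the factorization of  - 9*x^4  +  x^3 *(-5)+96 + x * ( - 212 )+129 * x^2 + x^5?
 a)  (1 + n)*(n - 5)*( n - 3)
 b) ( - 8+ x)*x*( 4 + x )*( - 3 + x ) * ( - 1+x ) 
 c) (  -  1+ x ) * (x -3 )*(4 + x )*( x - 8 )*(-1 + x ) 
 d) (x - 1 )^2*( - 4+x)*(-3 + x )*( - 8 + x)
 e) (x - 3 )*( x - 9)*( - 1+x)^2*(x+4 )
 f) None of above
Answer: c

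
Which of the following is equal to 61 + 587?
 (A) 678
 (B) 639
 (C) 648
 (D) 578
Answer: C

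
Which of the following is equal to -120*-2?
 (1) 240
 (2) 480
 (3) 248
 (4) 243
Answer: 1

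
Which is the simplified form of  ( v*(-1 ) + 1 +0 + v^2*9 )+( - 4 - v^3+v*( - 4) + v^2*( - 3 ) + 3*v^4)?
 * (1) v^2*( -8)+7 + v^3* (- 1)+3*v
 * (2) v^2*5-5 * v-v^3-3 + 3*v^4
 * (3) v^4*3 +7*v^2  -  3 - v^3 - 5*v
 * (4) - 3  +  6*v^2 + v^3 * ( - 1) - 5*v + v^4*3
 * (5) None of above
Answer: 4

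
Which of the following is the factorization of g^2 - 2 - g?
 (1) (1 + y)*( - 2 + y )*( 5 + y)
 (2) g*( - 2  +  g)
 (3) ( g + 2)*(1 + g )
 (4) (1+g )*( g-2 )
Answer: 4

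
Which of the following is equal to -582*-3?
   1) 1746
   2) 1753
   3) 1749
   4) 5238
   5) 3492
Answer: 1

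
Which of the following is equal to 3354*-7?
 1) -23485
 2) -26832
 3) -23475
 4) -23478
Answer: 4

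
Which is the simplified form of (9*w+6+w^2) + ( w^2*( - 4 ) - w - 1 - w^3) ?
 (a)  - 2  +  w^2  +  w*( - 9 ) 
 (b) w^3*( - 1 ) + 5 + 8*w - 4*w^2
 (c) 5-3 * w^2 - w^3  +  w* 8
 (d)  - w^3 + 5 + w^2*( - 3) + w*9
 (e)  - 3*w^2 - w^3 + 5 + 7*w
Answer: c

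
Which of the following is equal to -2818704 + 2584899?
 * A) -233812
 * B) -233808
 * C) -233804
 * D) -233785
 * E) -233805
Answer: E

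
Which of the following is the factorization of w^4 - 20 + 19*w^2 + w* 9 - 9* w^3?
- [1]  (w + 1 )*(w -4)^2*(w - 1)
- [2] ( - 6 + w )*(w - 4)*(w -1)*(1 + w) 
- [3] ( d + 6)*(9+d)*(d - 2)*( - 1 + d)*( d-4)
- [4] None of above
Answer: 4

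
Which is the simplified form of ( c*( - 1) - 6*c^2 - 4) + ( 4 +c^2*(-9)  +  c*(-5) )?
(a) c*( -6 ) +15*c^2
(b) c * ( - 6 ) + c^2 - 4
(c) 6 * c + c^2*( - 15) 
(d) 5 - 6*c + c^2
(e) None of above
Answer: e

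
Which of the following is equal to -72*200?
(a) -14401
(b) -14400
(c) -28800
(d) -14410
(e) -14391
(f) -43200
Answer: b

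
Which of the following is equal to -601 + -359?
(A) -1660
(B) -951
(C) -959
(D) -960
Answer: D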